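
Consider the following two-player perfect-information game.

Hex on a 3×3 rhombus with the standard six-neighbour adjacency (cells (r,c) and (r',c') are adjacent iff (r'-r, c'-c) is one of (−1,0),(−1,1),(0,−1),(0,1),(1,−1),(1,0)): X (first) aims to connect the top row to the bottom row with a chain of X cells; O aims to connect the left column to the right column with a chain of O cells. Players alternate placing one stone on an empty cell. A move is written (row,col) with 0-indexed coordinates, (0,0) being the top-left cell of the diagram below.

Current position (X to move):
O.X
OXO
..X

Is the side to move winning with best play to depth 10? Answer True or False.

p1 X@[O.X/OXO/..X]: (0,1)[OXX/OXO/..X]+1* (2,0)[O.X/OXO/X.X]+1 (2,1)[O.X/OXO/.XX]+1
p2 O@[OXX/OXO/..X]: (2,0)[OXX/OXO/O.X]-1* (2,1)[OXX/OXO/.OX]-1
p3 X@[OXX/OXO/O.X]: (2,1)[OXX/OXO/OXX]+1*
p4 O@[OXX/OXO/OXX] terminal -1; root [O.X/OXO/..X] d10

X winning at [O.X/OXO/..X]: True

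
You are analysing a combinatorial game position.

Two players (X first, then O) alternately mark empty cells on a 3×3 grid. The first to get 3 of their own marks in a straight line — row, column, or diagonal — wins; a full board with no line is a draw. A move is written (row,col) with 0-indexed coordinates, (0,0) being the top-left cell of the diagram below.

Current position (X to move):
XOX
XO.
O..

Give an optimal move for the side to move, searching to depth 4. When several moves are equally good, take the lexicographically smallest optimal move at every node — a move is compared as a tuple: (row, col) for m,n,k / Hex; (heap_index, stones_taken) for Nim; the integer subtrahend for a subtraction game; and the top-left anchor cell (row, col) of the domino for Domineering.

X's best at [XOX/XO./O..]: (2,1)

[XOX/XO./O..] X move#1: (1,2):-1/XOX/XOX/O.., (2,1):+0/XOX/XO./OX.*, (2,2):-1/XOX/XO./O.X
[XOX/XO./OX.] O move#2: (1,2):+0/XOX/XOO/OX.*, (2,2):+0/XOX/XO./OXO
[XOX/XOO/OX.] X move#3: (2,2):+0/XOX/XOO/OXX*
[XOX/XOO/OXX] end (terminal +0, O#4); searched XOX/XO./O.. to 4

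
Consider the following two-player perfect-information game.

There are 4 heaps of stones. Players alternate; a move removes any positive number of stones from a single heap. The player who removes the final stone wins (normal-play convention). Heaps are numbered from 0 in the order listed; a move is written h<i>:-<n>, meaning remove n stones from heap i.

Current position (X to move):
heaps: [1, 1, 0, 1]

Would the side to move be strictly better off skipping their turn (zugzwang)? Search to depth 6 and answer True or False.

ply 1, X at (1,1,0,1) | h0:-1=+1→(0,1,0,1)*; h1:-1=+1→(1,0,0,1); h3:-1=+1→(1,1,0,0)
ply 2, O at (0,1,0,1) | h1:-1=-1→(0,0,0,1)*; h3:-1=-1→(0,1,0,0)
ply 3, X at (0,0,0,1) | h3:-1=+1→(0,0,0,0)*
ply 4: (0,0,0,0) is terminal -1 (O); from (1,1,0,1) depth 6
pass branch (O moves first from the same position):
  | ply 1, O at (1,1,0,1) | h0:-1=+1→(0,1,0,1)*; h1:-1=+1→(1,0,0,1); h3:-1=+1→(1,1,0,0)
  | ply 2, X at (0,1,0,1) | h1:-1=-1→(0,0,0,1)*; h3:-1=-1→(0,1,0,0)
  | ply 3, O at (0,0,0,1) | h3:-1=+1→(0,0,0,0)*
  | ply 4: (0,0,0,0) is terminal -1 (X); from (1,1,0,1) depth 6
X moving scores +1; X passing scores -1

zugzwang((1,1,0,1), X) = False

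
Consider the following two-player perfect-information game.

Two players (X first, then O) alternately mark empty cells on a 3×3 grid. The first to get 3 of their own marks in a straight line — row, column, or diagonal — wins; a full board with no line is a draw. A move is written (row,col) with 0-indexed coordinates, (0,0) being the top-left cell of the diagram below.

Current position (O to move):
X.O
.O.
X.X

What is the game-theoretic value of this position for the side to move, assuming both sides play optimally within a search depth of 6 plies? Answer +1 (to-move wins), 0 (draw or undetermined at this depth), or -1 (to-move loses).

p1 O@[X.O/.O./X.X]: (0,1)[XOO/.O./X.X]-1* (1,0)[X.O/OO./X.X]-1 (1,2)[X.O/.OO/X.X]-1 (2,1)[X.O/.O./XOX]-1
p2 X@[XOO/.O./X.X]: (1,0)[XOO/XO./X.X]+1* (1,2)[XOO/.OX/X.X]-1 (2,1)[XOO/.O./XXX]+1
p3 O@[XOO/XO./X.X] terminal -1; root [X.O/.O./X.X] d6

value(X.O/.O./X.X, O) = -1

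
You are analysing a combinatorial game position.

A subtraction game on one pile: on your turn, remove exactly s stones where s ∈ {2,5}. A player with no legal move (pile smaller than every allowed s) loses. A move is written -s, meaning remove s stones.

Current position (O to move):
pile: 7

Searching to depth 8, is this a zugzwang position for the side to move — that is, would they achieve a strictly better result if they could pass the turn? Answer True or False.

zugzwang(7, O) = True

p1 O@[7]: -2[5]-1* -5[2]-1
p2 X@[5]: -2[3]-1 -5[0]+1*
p3 O@[0] terminal -1; root [7] d8
if O skipped the turn, X would face:
~ p1 X@[7]: -2[5]-1* -5[2]-1
~ p2 O@[5]: -2[3]-1 -5[0]+1*
~ p3 X@[0] terminal -1; root [7] d8
compare (O): move=-1 vs pass=+1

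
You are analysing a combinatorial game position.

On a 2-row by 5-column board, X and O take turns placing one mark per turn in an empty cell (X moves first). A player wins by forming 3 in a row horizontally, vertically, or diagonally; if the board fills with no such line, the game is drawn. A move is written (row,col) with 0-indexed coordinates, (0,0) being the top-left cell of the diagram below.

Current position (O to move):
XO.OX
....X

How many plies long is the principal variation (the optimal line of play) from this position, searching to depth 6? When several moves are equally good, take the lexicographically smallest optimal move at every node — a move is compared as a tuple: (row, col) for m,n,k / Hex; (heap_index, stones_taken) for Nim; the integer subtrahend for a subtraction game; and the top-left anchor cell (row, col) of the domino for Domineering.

PV length from [XO.OX/....X]: 1 ply

[XO.OX/....X] O move#1: (0,2):+1/XOOOX/....X*, (1,0):+0/XO.OX/O...X, (1,1):+1/XO.OX/.O..X, (1,2):+1/XO.OX/..O.X, (1,3):+0/XO.OX/...OX
[XOOOX/....X] end (terminal -1, X#2); searched XO.OX/....X to 6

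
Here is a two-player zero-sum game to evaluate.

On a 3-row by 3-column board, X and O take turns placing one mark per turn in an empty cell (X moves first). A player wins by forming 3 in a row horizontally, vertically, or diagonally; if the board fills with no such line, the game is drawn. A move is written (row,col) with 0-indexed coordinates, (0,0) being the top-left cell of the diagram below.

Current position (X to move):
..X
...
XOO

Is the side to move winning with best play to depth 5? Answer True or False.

ply 1, X at ..X/.../XOO | (0,0)=+1→X.X/.../XOO*; (0,1)=+1→.XX/.../XOO; (1,0)=+1→..X/X../XOO; (1,1)=+1→..X/.X./XOO; (1,2)=-1→..X/..X/XOO
ply 2, O at X.X/.../XOO | (0,1)=-1→XOX/.../XOO*; (1,0)=-1→X.X/O../XOO; (1,1)=-1→X.X/.O./XOO; (1,2)=-1→X.X/..O/XOO
ply 3, X at XOX/.../XOO | (1,0)=+1→XOX/X../XOO*; (1,1)=+1→XOX/.X./XOO; (1,2)=-1→XOX/..X/XOO
ply 4: XOX/X../XOO is terminal -1 (O); from ..X/.../XOO depth 5

X winning at [..X/.../XOO]: True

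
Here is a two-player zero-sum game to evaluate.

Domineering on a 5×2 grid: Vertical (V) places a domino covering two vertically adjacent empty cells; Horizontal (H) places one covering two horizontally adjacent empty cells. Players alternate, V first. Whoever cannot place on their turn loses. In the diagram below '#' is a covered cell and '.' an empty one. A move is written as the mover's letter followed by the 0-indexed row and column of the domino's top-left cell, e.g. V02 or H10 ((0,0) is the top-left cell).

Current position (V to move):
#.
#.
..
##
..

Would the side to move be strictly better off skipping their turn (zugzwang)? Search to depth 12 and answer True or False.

[#./#./../##/..] V move#1: V01:-1/##/##/../##/..*, V11:-1/#./##/.#/##/..
[##/##/../##/..] H move#2: H20:+1/##/##/##/##/..*, H40:+1/##/##/../##/##
[##/##/##/##/..] end (terminal -1, V#3); searched #./#./../##/.. to 12
suppose V passes — search the same position with H to move:
pass> [#./#./../##/..] H move#1: H20:+1/#./#./##/##/..*, H40:-1/#./#./../##/##
pass> [#./#./##/##/..] V move#2: V01:-1/##/##/##/##/..*
pass> [##/##/##/##/..] H move#3: H40:+1/##/##/##/##/##*
pass> [##/##/##/##/##] end (terminal -1, V#4); searched #./#./../##/.. to 12
for V: play -1, pass -1

zugzwang(#./#./../##/.., V) = False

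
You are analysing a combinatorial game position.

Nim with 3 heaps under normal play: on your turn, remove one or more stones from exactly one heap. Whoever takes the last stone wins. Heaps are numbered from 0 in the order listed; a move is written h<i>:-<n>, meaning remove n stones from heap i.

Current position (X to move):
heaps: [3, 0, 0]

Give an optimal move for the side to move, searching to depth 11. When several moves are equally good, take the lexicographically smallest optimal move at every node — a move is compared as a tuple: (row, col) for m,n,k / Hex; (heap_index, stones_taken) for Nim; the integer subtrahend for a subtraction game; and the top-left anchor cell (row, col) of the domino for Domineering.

X's best at [(3,0,0)]: h0:-3

p1 X@[(3,0,0)]: h0:-1[(2,0,0)]-1 h0:-2[(1,0,0)]-1 h0:-3[(0,0,0)]+1*
p2 O@[(0,0,0)] terminal -1; root [(3,0,0)] d11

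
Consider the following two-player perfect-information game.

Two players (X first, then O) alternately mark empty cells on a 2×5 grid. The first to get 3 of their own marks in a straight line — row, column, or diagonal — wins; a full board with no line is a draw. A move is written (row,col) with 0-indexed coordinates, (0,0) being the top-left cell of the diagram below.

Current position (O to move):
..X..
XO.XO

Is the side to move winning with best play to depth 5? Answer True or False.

p1 O@[..X../XO.XO]: (0,0)[O.X../XO.XO]-1 (0,1)[.OX../XO.XO]+0* (0,3)[..XO./XO.XO]+0 (0,4)[..X.O/XO.XO]-1 (1,2)[..X../XOOXO]-1
p2 X@[.OX../XO.XO]: (0,0)[XOX../XO.XO]+0* (0,3)[.OXX./XO.XO]+0 (0,4)[.OX.X/XO.XO]+0 (1,2)[.OX../XOXXO]+0
p3 O@[XOX../XO.XO]: (0,3)[XOXO./XO.XO]+0* (0,4)[XOX.O/XO.XO]+0 (1,2)[XOX../XOOXO]+0
p4 X@[XOXO./XO.XO]: (0,4)[XOXOX/XO.XO]+0* (1,2)[XOXO./XOXXO]+0
p5 O@[XOXOX/XO.XO]: (1,2)[XOXOX/XOOXO]+0*
p6 X@[XOXOX/XOOXO] terminal +0; root [..X../XO.XO] d5

O winning at [..X../XO.XO]: False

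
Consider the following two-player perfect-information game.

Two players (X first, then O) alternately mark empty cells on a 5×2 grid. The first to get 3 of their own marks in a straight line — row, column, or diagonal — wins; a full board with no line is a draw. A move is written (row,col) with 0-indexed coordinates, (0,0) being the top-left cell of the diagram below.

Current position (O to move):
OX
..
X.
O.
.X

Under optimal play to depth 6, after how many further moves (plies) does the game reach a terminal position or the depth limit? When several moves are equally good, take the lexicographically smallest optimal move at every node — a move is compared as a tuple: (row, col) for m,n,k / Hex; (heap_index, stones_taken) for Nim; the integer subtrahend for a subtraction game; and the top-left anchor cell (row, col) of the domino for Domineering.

[OX/../X./O./.X] O move#1: (1,0):-1/OX/O./X./O./.X, (1,1):+0/OX/.O/X./O./.X*, (2,1):+0/OX/../XO/O./.X, (3,1):+0/OX/../X./OO/.X, (4,0):-1/OX/../X./O./OX
[OX/.O/X./O./.X] X move#2: (1,0):+0/OX/XO/X./O./.X*, (2,1):+0/OX/.O/XX/O./.X, (3,1):+0/OX/.O/X./OX/.X, (4,0):+0/OX/.O/X./O./XX
[OX/XO/X./O./.X] O move#3: (2,1):+0/OX/XO/XO/O./.X*, (3,1):+0/OX/XO/X./OO/.X, (4,0):+0/OX/XO/X./O./OX
[OX/XO/XO/O./.X] X move#4: (3,1):+0/OX/XO/XO/OX/.X*, (4,0):-1/OX/XO/XO/O./XX
[OX/XO/XO/OX/.X] O move#5: (4,0):+0/OX/XO/XO/OX/OX*
[OX/XO/XO/OX/OX] end (terminal +0, X#6); searched OX/../X./O./.X to 6

PV length from [OX/../X./O./.X]: 5 plies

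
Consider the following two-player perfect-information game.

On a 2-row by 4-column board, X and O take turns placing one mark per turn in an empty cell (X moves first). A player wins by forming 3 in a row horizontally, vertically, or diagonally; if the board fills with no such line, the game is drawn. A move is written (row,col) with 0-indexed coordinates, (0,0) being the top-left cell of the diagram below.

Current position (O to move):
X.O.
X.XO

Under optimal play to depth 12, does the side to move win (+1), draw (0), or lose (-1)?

ply 1, O at X.O./X.XO | (0,1)=-1→XOO./X.XO; (0,3)=-1→X.OO/X.XO; (1,1)=+0→X.O./XOXO*
ply 2, X at X.O./XOXO | (0,1)=+0→XXO./XOXO*; (0,3)=+0→X.OX/XOXO
ply 3, O at XXO./XOXO | (0,3)=+0→XXOO/XOXO*
ply 4: XXOO/XOXO is terminal +0 (X); from X.O./X.XO depth 12

value(X.O./X.XO, O) = 0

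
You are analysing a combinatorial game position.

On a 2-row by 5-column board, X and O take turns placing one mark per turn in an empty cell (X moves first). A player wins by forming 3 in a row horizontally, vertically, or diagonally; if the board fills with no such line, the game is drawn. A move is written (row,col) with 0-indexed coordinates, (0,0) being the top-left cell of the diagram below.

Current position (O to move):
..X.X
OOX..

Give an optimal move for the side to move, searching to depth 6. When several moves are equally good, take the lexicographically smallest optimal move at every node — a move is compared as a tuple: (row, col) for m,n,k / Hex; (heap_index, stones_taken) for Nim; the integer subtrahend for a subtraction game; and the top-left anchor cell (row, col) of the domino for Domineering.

[..X.X/OOX..] O move#1: (0,0):-1/O.X.X/OOX.., (0,1):-1/.OX.X/OOX.., (0,3):+0/..XOX/OOX..*, (1,3):-1/..X.X/OOXO., (1,4):-1/..X.X/OOX.O
[..XOX/OOX..] X move#2: (0,0):+0/X.XOX/OOX..*, (0,1):+0/.XXOX/OOX.., (1,3):+0/..XOX/OOXX., (1,4):+0/..XOX/OOX.X
[X.XOX/OOX..] O move#3: (0,1):+0/XOXOX/OOX..*, (1,3):-1/X.XOX/OOXO., (1,4):-1/X.XOX/OOX.O
[XOXOX/OOX..] X move#4: (1,3):+0/XOXOX/OOXX.*, (1,4):+0/XOXOX/OOX.X
[XOXOX/OOXX.] O move#5: (1,4):+0/XOXOX/OOXXO*
[XOXOX/OOXXO] end (terminal +0, X#6); searched ..X.X/OOX.. to 6

O's best at [..X.X/OOX..]: (0,3)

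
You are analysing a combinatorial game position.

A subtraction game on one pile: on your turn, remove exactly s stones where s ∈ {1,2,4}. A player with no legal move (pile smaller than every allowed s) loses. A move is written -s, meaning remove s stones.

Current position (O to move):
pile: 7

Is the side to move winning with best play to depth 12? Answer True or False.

O winning at [7]: True

[7] O move#1: -1:+1/6*, -2:-1/5, -4:+1/3
[6] X move#2: -1:-1/5*, -2:-1/4, -4:-1/2
[5] O move#3: -1:-1/4, -2:+1/3*, -4:-1/1
[3] X move#4: -1:-1/2*, -2:-1/1
[2] O move#5: -1:-1/1, -2:+1/0*
[0] end (terminal -1, X#6); searched 7 to 12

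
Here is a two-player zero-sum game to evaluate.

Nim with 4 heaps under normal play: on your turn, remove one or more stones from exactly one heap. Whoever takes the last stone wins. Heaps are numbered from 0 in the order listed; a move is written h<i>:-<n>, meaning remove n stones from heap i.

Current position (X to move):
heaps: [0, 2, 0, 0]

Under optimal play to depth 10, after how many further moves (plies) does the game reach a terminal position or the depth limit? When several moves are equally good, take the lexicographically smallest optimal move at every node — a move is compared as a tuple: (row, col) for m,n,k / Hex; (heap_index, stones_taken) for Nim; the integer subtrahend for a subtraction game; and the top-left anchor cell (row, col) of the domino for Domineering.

ply 1, X at (0,2,0,0) | h1:-1=-1→(0,1,0,0); h1:-2=+1→(0,0,0,0)*
ply 2: (0,0,0,0) is terminal -1 (O); from (0,2,0,0) depth 10

PV length from [(0,2,0,0)]: 1 ply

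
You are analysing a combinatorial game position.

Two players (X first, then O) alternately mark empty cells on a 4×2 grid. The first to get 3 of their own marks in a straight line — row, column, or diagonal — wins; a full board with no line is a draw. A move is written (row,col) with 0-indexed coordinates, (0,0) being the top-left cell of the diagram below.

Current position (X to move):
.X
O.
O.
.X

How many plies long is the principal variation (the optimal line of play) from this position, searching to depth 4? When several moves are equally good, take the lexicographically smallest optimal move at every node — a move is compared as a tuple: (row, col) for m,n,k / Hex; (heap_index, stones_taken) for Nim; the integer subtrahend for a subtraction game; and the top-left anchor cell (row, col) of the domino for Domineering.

PV length from [.X/O./O./.X]: 2 plies

p1 X@[.X/O./O./.X]: (0,0)[XX/O./O./.X]-1* (1,1)[.X/OX/O./.X]-1 (2,1)[.X/O./OX/.X]-1 (3,0)[.X/O./O./XX]-1
p2 O@[XX/O./O./.X]: (1,1)[XX/OO/O./.X]+0 (2,1)[XX/O./OO/.X]+0 (3,0)[XX/O./O./OX]+1*
p3 X@[XX/O./O./OX] terminal -1; root [.X/O./O./.X] d4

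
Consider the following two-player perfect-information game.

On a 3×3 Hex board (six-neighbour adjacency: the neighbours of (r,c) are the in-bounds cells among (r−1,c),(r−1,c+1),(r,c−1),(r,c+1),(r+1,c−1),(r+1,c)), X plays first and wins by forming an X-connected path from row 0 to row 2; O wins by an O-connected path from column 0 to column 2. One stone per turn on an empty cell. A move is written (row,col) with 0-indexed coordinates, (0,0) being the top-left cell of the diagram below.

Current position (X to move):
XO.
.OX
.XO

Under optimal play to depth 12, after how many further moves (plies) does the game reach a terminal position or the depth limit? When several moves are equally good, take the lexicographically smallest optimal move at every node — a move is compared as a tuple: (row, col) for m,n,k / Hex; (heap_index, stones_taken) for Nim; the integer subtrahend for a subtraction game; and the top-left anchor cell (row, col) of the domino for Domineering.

p1 X@[XO./.OX/.XO]: (0,2)[XOX/.OX/.XO]+1* (1,0)[XO./XOX/.XO]+1 (2,0)[XO./.OX/XXO]+1
p2 O@[XOX/.OX/.XO] terminal -1; root [XO./.OX/.XO] d12

PV length from [XO./.OX/.XO]: 1 ply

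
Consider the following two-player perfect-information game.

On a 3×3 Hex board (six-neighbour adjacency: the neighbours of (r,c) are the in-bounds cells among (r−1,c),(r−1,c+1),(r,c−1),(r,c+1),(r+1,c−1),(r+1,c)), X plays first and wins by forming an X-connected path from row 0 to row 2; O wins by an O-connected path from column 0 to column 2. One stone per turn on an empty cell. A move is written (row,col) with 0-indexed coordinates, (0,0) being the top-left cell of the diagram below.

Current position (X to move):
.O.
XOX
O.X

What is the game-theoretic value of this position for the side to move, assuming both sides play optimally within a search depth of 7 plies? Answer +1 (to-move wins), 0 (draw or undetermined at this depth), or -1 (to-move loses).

value(.O./XOX/O.X, X) = +1

ply 1, X at .O./XOX/O.X | (0,0)=-1→XO./XOX/O.X; (0,2)=+1→.OX/XOX/O.X*; (2,1)=-1→.O./XOX/OXX
ply 2: .OX/XOX/O.X is terminal -1 (O); from .O./XOX/O.X depth 7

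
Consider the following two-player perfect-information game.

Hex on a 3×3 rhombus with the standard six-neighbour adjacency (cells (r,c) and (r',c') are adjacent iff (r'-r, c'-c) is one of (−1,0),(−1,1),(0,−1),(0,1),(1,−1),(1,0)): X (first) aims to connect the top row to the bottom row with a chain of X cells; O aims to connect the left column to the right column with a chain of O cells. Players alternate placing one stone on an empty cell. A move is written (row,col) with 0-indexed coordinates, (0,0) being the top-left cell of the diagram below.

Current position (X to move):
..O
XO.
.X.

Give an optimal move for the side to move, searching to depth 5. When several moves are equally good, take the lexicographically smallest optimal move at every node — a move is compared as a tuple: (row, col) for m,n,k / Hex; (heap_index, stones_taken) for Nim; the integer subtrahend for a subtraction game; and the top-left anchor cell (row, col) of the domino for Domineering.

X's best at [..O/XO./.X.]: (2,0)

ply 1, X at ..O/XO./.X. | (0,0)=-1→X.O/XO./.X.; (0,1)=-1→.XO/XO./.X.; (1,2)=-1→..O/XOX/.X.; (2,0)=+1→..O/XO./XX.*; (2,2)=-1→..O/XO./.XX
ply 2, O at ..O/XO./XX. | (0,0)=-1→O.O/XO./XX.*; (0,1)=-1→.OO/XO./XX.; (1,2)=-1→..O/XOO/XX.; (2,2)=-1→..O/XO./XXO
ply 3, X at O.O/XO./XX. | (0,1)=+1→OXO/XO./XX.*; (1,2)=-1→O.O/XOX/XX.; (2,2)=-1→O.O/XO./XXX
ply 4: OXO/XO./XX. is terminal -1 (O); from ..O/XO./.X. depth 5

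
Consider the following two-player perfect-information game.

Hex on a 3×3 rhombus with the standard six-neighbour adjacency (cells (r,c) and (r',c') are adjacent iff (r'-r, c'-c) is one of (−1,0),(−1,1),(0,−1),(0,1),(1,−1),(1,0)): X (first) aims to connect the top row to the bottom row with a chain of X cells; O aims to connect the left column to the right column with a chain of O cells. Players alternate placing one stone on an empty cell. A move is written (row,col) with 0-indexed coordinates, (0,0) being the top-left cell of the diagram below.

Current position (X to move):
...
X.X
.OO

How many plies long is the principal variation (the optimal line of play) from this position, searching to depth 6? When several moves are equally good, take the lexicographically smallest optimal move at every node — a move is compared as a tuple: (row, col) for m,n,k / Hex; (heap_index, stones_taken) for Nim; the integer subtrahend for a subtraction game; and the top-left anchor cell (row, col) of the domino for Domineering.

PV length from [.../X.X/.OO]: 3 plies

[.../X.X/.OO] X move#1: (0,0):-1/X../X.X/.OO, (0,1):-1/.X./X.X/.OO, (0,2):-1/..X/X.X/.OO, (1,1):-1/.../XXX/.OO, (2,0):+1/.../X.X/XOO*
[.../X.X/XOO] O move#2: (0,0):-1/O../X.X/XOO*, (0,1):-1/.O./X.X/XOO, (0,2):-1/..O/X.X/XOO, (1,1):-1/.../XOX/XOO
[O../X.X/XOO] X move#3: (0,1):+1/OX./X.X/XOO*, (0,2):+1/O.X/X.X/XOO, (1,1):+1/O../XXX/XOO
[OX./X.X/XOO] end (terminal -1, O#4); searched .../X.X/.OO to 6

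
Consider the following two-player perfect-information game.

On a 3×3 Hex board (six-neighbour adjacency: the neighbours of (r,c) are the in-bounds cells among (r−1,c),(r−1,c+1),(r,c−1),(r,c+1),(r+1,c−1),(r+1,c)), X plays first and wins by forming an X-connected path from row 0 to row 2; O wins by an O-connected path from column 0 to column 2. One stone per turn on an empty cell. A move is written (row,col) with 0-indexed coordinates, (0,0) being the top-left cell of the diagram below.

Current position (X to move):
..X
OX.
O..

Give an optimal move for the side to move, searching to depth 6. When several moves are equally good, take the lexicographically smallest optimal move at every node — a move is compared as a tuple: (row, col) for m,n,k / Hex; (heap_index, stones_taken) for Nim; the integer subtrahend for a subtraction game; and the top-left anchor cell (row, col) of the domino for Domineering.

[..X/OX./O..] X move#1: (0,0):-1/X.X/OX./O.., (0,1):-1/.XX/OX./O.., (1,2):+1/..X/OXX/O..*, (2,1):+1/..X/OX./OX., (2,2):+1/..X/OX./O.X
[..X/OXX/O..] O move#2: (0,0):-1/O.X/OXX/O..*, (0,1):-1/.OX/OXX/O.., (2,1):-1/..X/OXX/OO., (2,2):-1/..X/OXX/O.O
[O.X/OXX/O..] X move#3: (0,1):+1/OXX/OXX/O..*, (2,1):+1/O.X/OXX/OX., (2,2):+1/O.X/OXX/O.X
[OXX/OXX/O..] O move#4: (2,1):-1/OXX/OXX/OO.*, (2,2):-1/OXX/OXX/O.O
[OXX/OXX/OO.] X move#5: (2,2):+1/OXX/OXX/OOX*
[OXX/OXX/OOX] end (terminal -1, O#6); searched ..X/OX./O.. to 6

X's best at [..X/OX./O..]: (1,2)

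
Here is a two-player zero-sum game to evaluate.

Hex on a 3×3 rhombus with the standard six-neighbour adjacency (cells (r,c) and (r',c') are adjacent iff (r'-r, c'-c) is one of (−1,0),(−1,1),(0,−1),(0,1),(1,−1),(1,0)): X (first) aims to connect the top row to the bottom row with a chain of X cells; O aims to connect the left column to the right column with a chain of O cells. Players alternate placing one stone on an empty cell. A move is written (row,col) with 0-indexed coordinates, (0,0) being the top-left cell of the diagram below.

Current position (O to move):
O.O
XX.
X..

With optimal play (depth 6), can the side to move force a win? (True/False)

ply 1, O at O.O/XX./X.. | (0,1)=+1→OOO/XX./X..*; (1,2)=-1→O.O/XXO/X..; (2,1)=-1→O.O/XX./XO.; (2,2)=-1→O.O/XX./X.O
ply 2: OOO/XX./X.. is terminal -1 (X); from O.O/XX./X.. depth 6

O winning at [O.O/XX./X..]: True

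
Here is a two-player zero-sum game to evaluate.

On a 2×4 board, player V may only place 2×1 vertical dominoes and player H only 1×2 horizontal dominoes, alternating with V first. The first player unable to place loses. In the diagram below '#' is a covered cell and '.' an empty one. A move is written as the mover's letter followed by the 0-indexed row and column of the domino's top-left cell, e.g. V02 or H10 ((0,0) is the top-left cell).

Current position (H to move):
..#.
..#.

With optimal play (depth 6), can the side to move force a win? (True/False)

ply 1, H at ..#./..#. | H00=+1→###./..#.*; H10=+1→..#./###.
ply 2, V at ###./..#. | V03=-1→####/..##*
ply 3, H at ####/..## | H10=+1→####/####*
ply 4: ####/#### is terminal -1 (V); from ..#./..#. depth 6

H winning at [..#./..#.]: True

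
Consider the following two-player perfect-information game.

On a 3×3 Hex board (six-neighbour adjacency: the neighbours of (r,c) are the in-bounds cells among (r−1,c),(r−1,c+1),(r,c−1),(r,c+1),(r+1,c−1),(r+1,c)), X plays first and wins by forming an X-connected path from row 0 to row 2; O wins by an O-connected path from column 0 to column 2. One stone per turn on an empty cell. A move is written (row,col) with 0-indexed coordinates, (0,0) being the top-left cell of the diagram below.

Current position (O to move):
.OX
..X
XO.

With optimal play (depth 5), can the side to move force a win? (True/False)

O winning at [.OX/..X/XO.]: False

ply 1, O at .OX/..X/XO. | (0,0)=-1→OOX/..X/XO.*; (1,0)=-1→.OX/O.X/XO.; (1,1)=-1→.OX/.OX/XO.; (2,2)=-1→.OX/..X/XOO
ply 2, X at OOX/..X/XO. | (1,0)=+1→OOX/X.X/XO.*; (1,1)=+1→OOX/.XX/XO.; (2,2)=+1→OOX/..X/XOX
ply 3, O at OOX/X.X/XO. | (1,1)=-1→OOX/XOX/XO.*; (2,2)=-1→OOX/X.X/XOO
ply 4, X at OOX/XOX/XO. | (2,2)=+1→OOX/XOX/XOX*
ply 5: OOX/XOX/XOX is terminal -1 (O); from .OX/..X/XO. depth 5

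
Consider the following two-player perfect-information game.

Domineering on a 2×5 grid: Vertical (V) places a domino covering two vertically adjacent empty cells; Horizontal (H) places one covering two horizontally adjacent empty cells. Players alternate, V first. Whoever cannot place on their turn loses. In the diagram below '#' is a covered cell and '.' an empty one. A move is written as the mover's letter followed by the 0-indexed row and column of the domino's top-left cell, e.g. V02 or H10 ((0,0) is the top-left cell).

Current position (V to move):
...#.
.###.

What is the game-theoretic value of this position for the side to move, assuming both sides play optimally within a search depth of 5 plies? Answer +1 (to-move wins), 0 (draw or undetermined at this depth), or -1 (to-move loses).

ply 1, V at ...#./.###. | V00=+1→#..#./####.*; V04=-1→...##/.####
ply 2, H at #..#./####. | H01=-1→####./####.*
ply 3, V at ####./####. | V04=+1→#####/#####*
ply 4: #####/##### is terminal -1 (H); from ...#./.###. depth 5

value(...#./.###., V) = +1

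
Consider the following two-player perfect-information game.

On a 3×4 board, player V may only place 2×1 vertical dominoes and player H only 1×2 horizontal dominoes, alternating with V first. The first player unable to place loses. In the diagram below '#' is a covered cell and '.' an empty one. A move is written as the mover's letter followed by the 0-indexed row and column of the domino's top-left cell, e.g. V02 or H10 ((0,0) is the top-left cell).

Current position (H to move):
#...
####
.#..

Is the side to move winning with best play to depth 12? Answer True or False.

H winning at [#.../####/.#..]: True

p1 H@[#.../####/.#..]: H01[###./####/.#..]+1* H02[#.##/####/.#..]+1 H22[#.../####/.###]+1
p2 V@[###./####/.#..] terminal -1; root [#.../####/.#..] d12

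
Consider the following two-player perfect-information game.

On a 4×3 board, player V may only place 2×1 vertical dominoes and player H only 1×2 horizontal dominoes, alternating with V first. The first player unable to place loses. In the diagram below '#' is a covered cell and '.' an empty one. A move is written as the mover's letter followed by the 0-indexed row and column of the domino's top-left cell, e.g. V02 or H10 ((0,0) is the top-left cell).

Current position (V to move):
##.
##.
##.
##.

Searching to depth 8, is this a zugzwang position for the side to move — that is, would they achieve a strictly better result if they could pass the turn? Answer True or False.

ply 1, V at ##./##./##./##. | V02=+1→###/###/##./##.*; V12=+1→##./###/###/##.; V22=+1→##./##./###/###
ply 2: ###/###/##./##. is terminal -1 (H); from ##./##./##./##. depth 8
if V skipped the turn, H would face:
~ ply 1: ##./##./##./##. is terminal -1 (H); from ##./##./##./##. depth 8
compare (V): move=+1 vs pass=+1

zugzwang(##./##./##./##., V) = False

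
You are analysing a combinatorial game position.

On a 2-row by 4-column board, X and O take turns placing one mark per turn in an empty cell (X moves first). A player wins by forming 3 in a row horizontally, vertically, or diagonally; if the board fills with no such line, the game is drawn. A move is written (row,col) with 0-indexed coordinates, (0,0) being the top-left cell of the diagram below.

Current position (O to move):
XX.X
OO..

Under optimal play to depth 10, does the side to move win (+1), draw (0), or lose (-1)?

value(XX.X/OO.., O) = +1

p1 O@[XX.X/OO..]: (0,2)[XXOX/OO..]+0 (1,2)[XX.X/OOO.]+1* (1,3)[XX.X/OO.O]-1
p2 X@[XX.X/OOO.] terminal -1; root [XX.X/OO..] d10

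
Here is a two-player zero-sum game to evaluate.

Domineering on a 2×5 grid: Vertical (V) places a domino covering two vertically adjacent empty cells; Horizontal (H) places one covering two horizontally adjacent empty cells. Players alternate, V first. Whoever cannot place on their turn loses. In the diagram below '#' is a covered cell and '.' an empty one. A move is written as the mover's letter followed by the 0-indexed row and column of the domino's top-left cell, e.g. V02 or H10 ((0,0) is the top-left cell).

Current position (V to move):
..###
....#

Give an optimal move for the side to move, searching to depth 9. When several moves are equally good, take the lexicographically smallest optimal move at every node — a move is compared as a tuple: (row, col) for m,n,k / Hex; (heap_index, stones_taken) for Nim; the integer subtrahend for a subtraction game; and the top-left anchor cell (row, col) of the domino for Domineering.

[..###/....#] V move#1: V00:-1/#.###/#...#, V01:+1/.####/.#..#*
[.####/.#..#] H move#2: H12:-1/.####/.####*
[.####/.####] V move#3: V00:+1/#####/#####*
[#####/#####] end (terminal -1, H#4); searched ..###/....# to 9

V's best at [..###/....#]: V01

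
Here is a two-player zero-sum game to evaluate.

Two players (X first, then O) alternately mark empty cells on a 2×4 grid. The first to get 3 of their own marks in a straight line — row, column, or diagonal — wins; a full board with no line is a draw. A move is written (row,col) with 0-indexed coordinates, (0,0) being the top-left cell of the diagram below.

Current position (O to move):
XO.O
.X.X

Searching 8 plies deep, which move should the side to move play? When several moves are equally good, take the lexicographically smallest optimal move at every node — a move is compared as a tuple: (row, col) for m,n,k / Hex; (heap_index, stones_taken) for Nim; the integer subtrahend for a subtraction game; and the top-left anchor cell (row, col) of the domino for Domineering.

[XO.O/.X.X] O move#1: (0,2):+1/XOOO/.X.X*, (1,0):-1/XO.O/OX.X, (1,2):+0/XO.O/.XOX
[XOOO/.X.X] end (terminal -1, X#2); searched XO.O/.X.X to 8

O's best at [XO.O/.X.X]: (0,2)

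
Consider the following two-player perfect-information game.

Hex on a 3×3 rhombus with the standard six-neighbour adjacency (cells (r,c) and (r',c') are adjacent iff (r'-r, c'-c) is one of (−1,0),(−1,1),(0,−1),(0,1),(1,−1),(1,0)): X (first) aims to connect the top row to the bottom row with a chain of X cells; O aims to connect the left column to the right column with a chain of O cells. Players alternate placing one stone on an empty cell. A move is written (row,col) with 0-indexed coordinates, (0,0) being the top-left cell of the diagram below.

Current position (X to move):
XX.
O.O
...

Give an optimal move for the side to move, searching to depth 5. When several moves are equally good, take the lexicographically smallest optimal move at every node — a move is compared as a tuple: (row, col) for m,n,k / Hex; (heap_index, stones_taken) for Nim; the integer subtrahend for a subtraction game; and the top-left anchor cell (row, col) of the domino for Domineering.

X's best at [XX./O.O/...]: (1,1)

ply 1, X at XX./O.O/... | (0,2)=-1→XXX/O.O/...; (1,1)=+1→XX./OXO/...*; (2,0)=-1→XX./O.O/X..; (2,1)=-1→XX./O.O/.X.; (2,2)=-1→XX./O.O/..X
ply 2, O at XX./OXO/... | (0,2)=-1→XXO/OXO/...*; (2,0)=-1→XX./OXO/O..; (2,1)=-1→XX./OXO/.O.; (2,2)=-1→XX./OXO/..O
ply 3, X at XXO/OXO/... | (2,0)=+1→XXO/OXO/X..*; (2,1)=+1→XXO/OXO/.X.; (2,2)=+1→XXO/OXO/..X
ply 4: XXO/OXO/X.. is terminal -1 (O); from XX./O.O/... depth 5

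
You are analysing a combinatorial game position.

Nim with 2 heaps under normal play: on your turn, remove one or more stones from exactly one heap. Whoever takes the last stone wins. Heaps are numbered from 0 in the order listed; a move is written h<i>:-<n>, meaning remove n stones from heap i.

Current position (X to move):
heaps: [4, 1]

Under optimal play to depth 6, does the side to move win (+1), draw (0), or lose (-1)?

p1 X@[(4,1)]: h0:-1[(3,1)]-1 h0:-2[(2,1)]-1 h0:-3[(1,1)]+1* h0:-4[(0,1)]-1 h1:-1[(4,0)]-1
p2 O@[(1,1)]: h0:-1[(0,1)]-1* h1:-1[(1,0)]-1
p3 X@[(0,1)]: h1:-1[(0,0)]+1*
p4 O@[(0,0)] terminal -1; root [(4,1)] d6

value((4,1), X) = +1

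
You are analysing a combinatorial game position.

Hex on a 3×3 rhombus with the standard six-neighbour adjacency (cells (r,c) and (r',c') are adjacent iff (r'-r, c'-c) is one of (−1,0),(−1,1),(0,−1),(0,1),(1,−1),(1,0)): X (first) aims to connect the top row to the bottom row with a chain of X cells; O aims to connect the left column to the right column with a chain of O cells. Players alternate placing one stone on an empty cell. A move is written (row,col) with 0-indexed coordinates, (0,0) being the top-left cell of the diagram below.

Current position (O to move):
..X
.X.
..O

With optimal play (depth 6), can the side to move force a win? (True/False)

ply 1, O at ..X/.X./..O | (0,0)=-1→O.X/.X./..O*; (0,1)=-1→.OX/.X./..O; (1,0)=-1→..X/OX./..O; (1,2)=-1→..X/.XO/..O; (2,0)=-1→..X/.X./O.O; (2,1)=-1→..X/.X./.OO
ply 2, X at O.X/.X./..O | (0,1)=+1→OXX/.X./..O*; (1,0)=+1→O.X/XX./..O; (1,2)=+1→O.X/.XX/..O; (2,0)=+1→O.X/.X./X.O; (2,1)=+1→O.X/.X./.XO
ply 3, O at OXX/.X./..O | (1,0)=-1→OXX/OX./..O*; (1,2)=-1→OXX/.XO/..O; (2,0)=-1→OXX/.X./O.O; (2,1)=-1→OXX/.X./.OO
ply 4, X at OXX/OX./..O | (1,2)=+1→OXX/OXX/..O*; (2,0)=+1→OXX/OX./X.O; (2,1)=+1→OXX/OX./.XO
ply 5, O at OXX/OXX/..O | (2,0)=-1→OXX/OXX/O.O*; (2,1)=-1→OXX/OXX/.OO
ply 6, X at OXX/OXX/O.O | (2,1)=+1→OXX/OXX/OXO*
ply 7: OXX/OXX/OXO is terminal -1 (O); from ..X/.X./..O depth 6

O winning at [..X/.X./..O]: False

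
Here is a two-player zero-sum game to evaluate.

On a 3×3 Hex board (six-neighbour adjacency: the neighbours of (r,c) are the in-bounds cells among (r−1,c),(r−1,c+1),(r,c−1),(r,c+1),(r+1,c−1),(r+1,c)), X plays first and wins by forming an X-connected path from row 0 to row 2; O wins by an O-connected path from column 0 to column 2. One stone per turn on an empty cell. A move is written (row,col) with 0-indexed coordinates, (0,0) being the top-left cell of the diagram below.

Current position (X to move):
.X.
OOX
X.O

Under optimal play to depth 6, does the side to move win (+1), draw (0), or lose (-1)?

value(.X./OOX/X.O, X) = -1

[.X./OOX/X.O] X move#1: (0,0):-1/XX./OOX/X.O*, (0,2):-1/.XX/OOX/X.O, (2,1):-1/.X./OOX/XXO
[XX./OOX/X.O] O move#2: (0,2):+1/XXO/OOX/X.O*, (2,1):+1/XX./OOX/XOO
[XXO/OOX/X.O] end (terminal -1, X#3); searched .X./OOX/X.O to 6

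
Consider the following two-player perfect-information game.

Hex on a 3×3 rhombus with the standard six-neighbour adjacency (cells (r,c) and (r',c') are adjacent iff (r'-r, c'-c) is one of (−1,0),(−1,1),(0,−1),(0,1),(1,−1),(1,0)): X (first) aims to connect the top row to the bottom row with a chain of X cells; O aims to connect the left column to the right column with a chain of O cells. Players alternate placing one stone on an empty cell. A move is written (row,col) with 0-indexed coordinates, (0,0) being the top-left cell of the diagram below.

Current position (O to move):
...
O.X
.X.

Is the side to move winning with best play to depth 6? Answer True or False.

[.../O.X/.X.] O move#1: (0,0):-1/O../O.X/.X., (0,1):-1/.O./O.X/.X., (0,2):+1/..O/O.X/.X.*, (1,1):-1/.../OOX/.X., (2,0):-1/.../O.X/OX., (2,2):-1/.../O.X/.XO
[..O/O.X/.X.] X move#2: (0,0):-1/X.O/O.X/.X.*, (0,1):-1/.XO/O.X/.X., (1,1):-1/..O/OXX/.X., (2,0):-1/..O/O.X/XX., (2,2):-1/..O/O.X/.XX
[X.O/O.X/.X.] O move#3: (0,1):+1/XOO/O.X/.X.*, (1,1):+1/X.O/OOX/.X., (2,0):+1/X.O/O.X/OX., (2,2):+1/X.O/O.X/.XO
[XOO/O.X/.X.] end (terminal -1, X#4); searched .../O.X/.X. to 6

O winning at [.../O.X/.X.]: True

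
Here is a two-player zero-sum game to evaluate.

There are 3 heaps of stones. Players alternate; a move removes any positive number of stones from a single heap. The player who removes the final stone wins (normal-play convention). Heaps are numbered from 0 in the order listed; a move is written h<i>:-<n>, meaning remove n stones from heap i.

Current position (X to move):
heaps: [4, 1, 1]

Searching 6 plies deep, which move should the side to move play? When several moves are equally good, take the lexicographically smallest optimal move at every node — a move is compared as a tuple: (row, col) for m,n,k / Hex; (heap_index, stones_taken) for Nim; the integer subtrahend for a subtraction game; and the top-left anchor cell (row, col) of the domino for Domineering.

[(4,1,1)] X move#1: h0:-1:-1/(3,1,1), h0:-2:-1/(2,1,1), h0:-3:-1/(1,1,1), h0:-4:+1/(0,1,1)*, h1:-1:-1/(4,0,1), h2:-1:-1/(4,1,0)
[(0,1,1)] O move#2: h1:-1:-1/(0,0,1)*, h2:-1:-1/(0,1,0)
[(0,0,1)] X move#3: h2:-1:+1/(0,0,0)*
[(0,0,0)] end (terminal -1, O#4); searched (4,1,1) to 6

X's best at [(4,1,1)]: h0:-4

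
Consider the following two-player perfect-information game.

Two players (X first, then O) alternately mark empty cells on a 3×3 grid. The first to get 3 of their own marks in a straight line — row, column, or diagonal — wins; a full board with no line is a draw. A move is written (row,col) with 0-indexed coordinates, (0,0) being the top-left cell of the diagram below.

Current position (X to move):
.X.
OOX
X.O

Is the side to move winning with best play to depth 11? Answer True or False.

p1 X@[.X./OOX/X.O]: (0,0)[XX./OOX/X.O]+0* (0,2)[.XX/OOX/X.O]-1 (2,1)[.X./OOX/XXO]-1
p2 O@[XX./OOX/X.O]: (0,2)[XXO/OOX/X.O]+0* (2,1)[XX./OOX/XOO]-1
p3 X@[XXO/OOX/X.O]: (2,1)[XXO/OOX/XXO]+0*
p4 O@[XXO/OOX/XXO] terminal +0; root [.X./OOX/X.O] d11

X winning at [.X./OOX/X.O]: False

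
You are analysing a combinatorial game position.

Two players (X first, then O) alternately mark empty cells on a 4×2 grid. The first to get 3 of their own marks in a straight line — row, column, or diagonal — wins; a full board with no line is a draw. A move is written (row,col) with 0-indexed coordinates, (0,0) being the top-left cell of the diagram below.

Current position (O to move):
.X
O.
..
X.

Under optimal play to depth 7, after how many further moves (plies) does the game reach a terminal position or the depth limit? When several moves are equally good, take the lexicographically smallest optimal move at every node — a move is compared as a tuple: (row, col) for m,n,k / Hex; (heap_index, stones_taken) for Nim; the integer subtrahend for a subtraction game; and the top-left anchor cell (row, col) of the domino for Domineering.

PV length from [.X/O./../X.]: 5 plies

ply 1, O at .X/O./../X. | (0,0)=+0→OX/O./../X.*; (1,1)=+0→.X/OO/../X.; (2,0)=+0→.X/O./O./X.; (2,1)=+0→.X/O./.O/X.; (3,1)=+0→.X/O./../XO
ply 2, X at OX/O./../X. | (1,1)=-1→OX/OX/../X.; (2,0)=+0→OX/O./X./X.*; (2,1)=-1→OX/O./.X/X.; (3,1)=-1→OX/O./../XX
ply 3, O at OX/O./X./X. | (1,1)=+0→OX/OO/X./X.*; (2,1)=+0→OX/O./XO/X.; (3,1)=+0→OX/O./X./XO
ply 4, X at OX/OO/X./X. | (2,1)=+0→OX/OO/XX/X.*; (3,1)=+0→OX/OO/X./XX
ply 5, O at OX/OO/XX/X. | (3,1)=+0→OX/OO/XX/XO*
ply 6: OX/OO/XX/XO is terminal +0 (X); from .X/O./../X. depth 7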